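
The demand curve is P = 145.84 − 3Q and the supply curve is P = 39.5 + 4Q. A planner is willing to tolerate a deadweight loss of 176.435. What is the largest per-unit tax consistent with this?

49.7

Competitive equilibrium: 145.84 − 3Q = 39.5 + 4Q → Q* = 15.1914, P* = 100.2657.
A tax t gives ΔQ = t/7 and wedge t, so DWL = t²/14.
t²/14 = 176.435 → t² = 2470.09 → t = 49.7.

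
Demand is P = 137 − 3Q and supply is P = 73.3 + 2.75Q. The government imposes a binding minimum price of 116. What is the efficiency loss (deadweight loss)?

47.82

Competitive equilibrium: 137 − 3Q = 73.3 + 2.75Q → Q* = 11.0783, P* = 103.7652.
At the floor P = 116, quantity demanded = (137 − 116)/3 = 7.
Sellers' marginal cost at Q' = 7: 73.3 + 2.75·7 = 92.55.
ΔQ = 11.0783 − 7 = 4.0783; wedge = 116 − 92.55 = 23.45.
Welfare loss = ½ × 4.0783 × 23.45 = 47.82.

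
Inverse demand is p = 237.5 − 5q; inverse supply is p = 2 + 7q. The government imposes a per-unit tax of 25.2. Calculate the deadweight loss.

26.46

Competitive equilibrium: 237.5 − 5q = 2 + 7q → q* = 19.625, p* = 139.375.
With the tax, the buyer price exceeds the seller price by 25.2: (237.5 − 5q) − (2 + 7q) = 25.2 → q' = 17.525.
Δq = 19.625 − 17.525 = 2.1; the wedge equals the tax, 25.2.
Welfare loss = ½ × 2.1 × 25.2 = 26.46.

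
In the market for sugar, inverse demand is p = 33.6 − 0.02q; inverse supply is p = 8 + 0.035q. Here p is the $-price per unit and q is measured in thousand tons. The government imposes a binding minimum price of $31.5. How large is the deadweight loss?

$3573.01 thousand

Competitive equilibrium: 33.6 − 0.02q = 8 + 0.035q → q* = 465.4545, p* = 24.2909.
At the floor p = 31.5, quantity demanded = (33.6 − 31.5)/0.02 = 105.
Sellers' marginal cost at q' = 105: 8 + 0.035·105 = 11.675.
Δq = 465.4545 − 105 = 360.4545; wedge = 31.5 − 11.675 = 19.825.
Welfare loss = ½ × 360.4545 × 19.825 = $3573.01 thousand.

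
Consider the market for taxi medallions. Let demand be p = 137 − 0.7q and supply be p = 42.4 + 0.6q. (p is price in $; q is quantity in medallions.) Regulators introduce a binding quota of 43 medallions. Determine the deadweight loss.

Competitive equilibrium: 137 − 0.7q = 42.4 + 0.6q → q* = 72.7692, p* = 86.0615.
At q = 43: demand price = 137 − 0.7·43 = 106.9; supply price = 42.4 + 0.6·43 = 68.2.
Δq = 72.7692 − 43 = 29.7692; wedge = 106.9 − 68.2 = 38.7.
Deadweight loss = ½ × 29.7692 × 38.7 = $576.03.

$576.03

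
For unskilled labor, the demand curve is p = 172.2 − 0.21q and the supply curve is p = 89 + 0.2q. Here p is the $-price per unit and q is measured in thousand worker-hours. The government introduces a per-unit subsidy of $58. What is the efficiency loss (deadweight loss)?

Competitive equilibrium: 172.2 − 0.21q = 89 + 0.2q → q* = 202.9268, p* = 129.5854.
The subsidy lowers effective supply by 58: p = 31 + 0.2q.
New quantity: 172.2 − 0.21q = 31 + 0.2q → q' = 344.3902.
Overproduction Δq = 344.3902 − 202.9268 = 141.4634; wedge = subsidy = 58.
The triangle = ½ × 141.4634 × 58 = $4102.44 thousand.

$4102.44 thousand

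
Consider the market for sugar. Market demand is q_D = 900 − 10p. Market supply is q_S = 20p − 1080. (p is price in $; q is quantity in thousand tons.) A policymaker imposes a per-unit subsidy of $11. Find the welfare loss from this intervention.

In inverse form: demand p = 90 − 0.1q, supply p = 54 + 0.05q.
Competitive equilibrium: 90 − 0.1q = 54 + 0.05q → q* = 240, p* = 66.
The subsidy lowers effective supply by 11: p = 43 + 0.05q.
New quantity: 90 − 0.1q = 43 + 0.05q → q' = 313.3333.
Overproduction Δq = 313.3333 − 240 = 73.3333; wedge = subsidy = 11.
Deadweight loss = ½ × 73.3333 × 11 = $403.33 thousand.

$403.33 thousand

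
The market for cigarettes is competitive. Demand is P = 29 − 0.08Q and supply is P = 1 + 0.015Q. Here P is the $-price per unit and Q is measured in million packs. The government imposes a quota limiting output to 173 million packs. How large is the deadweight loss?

$703.94 million

Competitive equilibrium: 29 − 0.08Q = 1 + 0.015Q → Q* = 294.7368, P* = 5.4211.
At Q = 173: demand price = 29 − 0.08·173 = 15.16; supply price = 1 + 0.015·173 = 3.595.
ΔQ = 294.7368 − 173 = 121.7368; wedge = 15.16 − 3.595 = 11.565.
Deadweight loss = ½ × 121.7368 × 11.565 = $703.94 million.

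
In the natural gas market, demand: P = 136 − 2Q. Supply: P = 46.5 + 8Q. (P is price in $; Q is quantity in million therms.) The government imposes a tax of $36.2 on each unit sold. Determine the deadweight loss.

$65.522 million

Competitive equilibrium: 136 − 2Q = 46.5 + 8Q → Q* = 8.95, P* = 118.1.
With the tax, the buyer price exceeds the seller price by 36.2: (136 − 2Q) − (46.5 + 8Q) = 36.2 → Q' = 5.33.
ΔQ = 8.95 − 5.33 = 3.62; the wedge equals the tax, 36.2.
The triangle = ½ × 3.62 × 36.2 = $65.522 million.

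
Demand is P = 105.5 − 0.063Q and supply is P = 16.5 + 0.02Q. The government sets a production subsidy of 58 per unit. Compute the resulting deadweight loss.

20265.06

Competitive equilibrium: 105.5 − 0.063Q = 16.5 + 0.02Q → Q* = 1072.2892, P* = 37.9458.
The subsidy lowers effective supply by 58: P = 0.02Q − 41.5.
New quantity: 105.5 − 0.063Q = 0.02Q − 41.5 → Q' = 1771.0843.
Overproduction ΔQ = 1771.0843 − 1072.2892 = 698.7951; wedge = subsidy = 58.
Deadweight loss = ½ × 698.7951 × 58 = 20265.06.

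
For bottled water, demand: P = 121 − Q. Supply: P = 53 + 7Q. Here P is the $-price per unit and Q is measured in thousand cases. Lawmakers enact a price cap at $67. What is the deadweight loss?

$169 thousand

Competitive equilibrium: 121 − Q = 53 + 7Q → Q* = 8.5, P* = 112.5.
At the ceiling P = 67, quantity supplied = (67 − 53)/7 = 2.
Willingness to pay at Q' = 2: 121 − 1·2 = 119.
ΔQ = 8.5 − 2 = 6.5; wedge = 119 − 67 = 52.
The triangle = ½ × 6.5 × 52 = $169 thousand.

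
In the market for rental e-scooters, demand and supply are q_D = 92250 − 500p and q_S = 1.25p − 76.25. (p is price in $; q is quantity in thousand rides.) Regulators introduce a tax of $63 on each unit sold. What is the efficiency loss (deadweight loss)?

$2474.44 thousand

In inverse form: demand p = 184.5 − 0.002q, supply p = 61 + 0.8q.
Competitive equilibrium: 184.5 − 0.002q = 61 + 0.8q → q* = 153.99, p* = 184.192.
With the tax, the buyer price exceeds the seller price by 63: (184.5 − 0.002q) − (61 + 0.8q) = 63 → q' = 75.4364.
Δq = 153.99 − 75.4364 = 78.5536; the wedge equals the tax, 63.
DWL = ½ × 78.5536 × 63 = $2474.44 thousand.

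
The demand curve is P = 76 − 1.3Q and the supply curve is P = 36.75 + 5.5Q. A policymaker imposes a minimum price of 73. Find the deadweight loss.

Competitive equilibrium: 76 − 1.3Q = 36.75 + 5.5Q → Q* = 5.7721, P* = 68.4963.
At the floor P = 73, quantity demanded = (76 − 73)/1.3 = 2.3077.
Sellers' marginal cost at Q' = 2.3077: 36.75 + 5.5·2.3077 = 49.4424.
ΔQ = 5.7721 − 2.3077 = 3.4644; wedge = 73 − 49.4424 = 23.5576.
DWL = ½ × 3.4644 × 23.5576 = 40.81.

40.81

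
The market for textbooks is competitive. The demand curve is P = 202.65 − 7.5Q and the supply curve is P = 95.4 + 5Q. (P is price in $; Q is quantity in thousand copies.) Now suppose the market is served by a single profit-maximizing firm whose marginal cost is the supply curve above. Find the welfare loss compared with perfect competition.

$64.70 thousand

Competitive equilibrium: 202.65 − 7.5Q = 95.4 + 5Q → Q* = 8.58, P* = 138.3.
Marginal revenue: MR = 202.65 − 15Q. Set MR = MC: 202.65 − 15Q = 95.4 + 5Q → Q_m = 5.3625.
Price P_m = 202.65 − 7.5·5.3625 = 162.4313; MC(Q_m) = 95.4 + 5·5.3625 = 122.2125.
Competitive Q* = 8.58, so ΔQ = 3.2175; wedge = 162.4313 − 122.2125 = 40.2188.
Welfare loss = ½ × 3.2175 × 40.2188 = $64.70 thousand.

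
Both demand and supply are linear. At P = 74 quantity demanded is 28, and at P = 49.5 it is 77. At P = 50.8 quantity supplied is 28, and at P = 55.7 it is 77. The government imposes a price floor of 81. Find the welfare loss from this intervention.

832.13

Demand slope = (49.5 − 74)/(77 − 28) = −0.5, so P = 88 − 0.5Q.
Supply slope = (55.7 − 50.8)/(77 − 28) = 0.1, so P = 48 + 0.1Q.
Competitive equilibrium: 88 − 0.5Q = 48 + 0.1Q → Q* = 66.6667, P* = 54.6667.
At the floor P = 81, quantity demanded = (88 − 81)/0.5 = 14.
Sellers' marginal cost at Q' = 14: 48 + 0.1·14 = 49.4.
ΔQ = 66.6667 − 14 = 52.6667; wedge = 81 − 49.4 = 31.6.
DWL = ½ × 52.6667 × 31.6 = 832.13.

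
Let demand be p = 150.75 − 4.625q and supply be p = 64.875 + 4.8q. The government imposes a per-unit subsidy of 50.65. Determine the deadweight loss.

Competitive equilibrium: 150.75 − 4.625q = 64.875 + 4.8q → q* = 9.1114, p* = 108.6097.
The subsidy lowers effective supply by 50.65: p = 14.225 + 4.8q.
New quantity: 150.75 − 4.625q = 14.225 + 4.8q → q' = 14.4854.
Overproduction Δq = 14.4854 − 9.1114 = 5.374; wedge = subsidy = 50.65.
The triangle = ½ × 5.374 × 50.65 = 136.10.

136.10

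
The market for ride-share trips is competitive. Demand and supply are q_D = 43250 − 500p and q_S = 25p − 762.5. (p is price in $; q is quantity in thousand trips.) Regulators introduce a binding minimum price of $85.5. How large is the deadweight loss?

In inverse form: demand p = 86.5 − 0.002q, supply p = 30.5 + 0.04q.
Competitive equilibrium: 86.5 − 0.002q = 30.5 + 0.04q → q* = 1333.3333, p* = 83.8333.
At the floor p = 85.5, quantity demanded = (86.5 − 85.5)/0.002 = 500.
Sellers' marginal cost at q' = 500: 30.5 + 0.04·500 = 50.5.
Δq = 1333.3333 − 500 = 833.3333; wedge = 85.5 − 50.5 = 35.
Welfare loss = ½ × 833.3333 × 35 = $14583.33 thousand.

$14583.33 thousand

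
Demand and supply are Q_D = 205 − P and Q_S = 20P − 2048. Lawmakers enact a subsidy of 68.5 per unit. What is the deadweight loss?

In inverse form: demand P = 205 − Q, supply P = 102.4 + 0.05Q.
Competitive equilibrium: 205 − Q = 102.4 + 0.05Q → Q* = 97.7143, P* = 107.2857.
The subsidy lowers effective supply by 68.5: P = 33.9 + 0.05Q.
New quantity: 205 − Q = 33.9 + 0.05Q → Q' = 162.9524.
Overproduction ΔQ = 162.9524 − 97.7143 = 65.2381; wedge = subsidy = 68.5.
The triangle = ½ × 65.2381 × 68.5 = 2234.40.

2234.40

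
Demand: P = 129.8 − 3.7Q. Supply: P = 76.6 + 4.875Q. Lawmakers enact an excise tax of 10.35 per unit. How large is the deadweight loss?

Competitive equilibrium: 129.8 − 3.7Q = 76.6 + 4.875Q → Q* = 6.2041, P* = 106.8449.
With the tax, the buyer price exceeds the seller price by 10.35: (129.8 − 3.7Q) − (76.6 + 4.875Q) = 10.35 → Q' = 4.9971.
ΔQ = 6.2041 − 4.9971 = 1.207; the wedge equals the tax, 10.35.
DWL = ½ × 1.207 × 10.35 = 6.25.

6.25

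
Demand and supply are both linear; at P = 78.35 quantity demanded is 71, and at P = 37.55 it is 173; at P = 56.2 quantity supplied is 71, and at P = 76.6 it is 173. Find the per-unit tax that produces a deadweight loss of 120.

Demand slope = (37.55 − 78.35)/(173 − 71) = −0.4, so P = 106.75 − 0.4Q.
Supply slope = (76.6 − 56.2)/(173 − 71) = 0.2, so P = 42 + 0.2Q.
Competitive equilibrium: 106.75 − 0.4Q = 42 + 0.2Q → Q* = 107.9167, P* = 63.5833.
A tax t gives ΔQ = t/0.6 and wedge t, so DWL = t²/1.2.
t²/1.2 = 120 → t² = 144 → t = 12.

12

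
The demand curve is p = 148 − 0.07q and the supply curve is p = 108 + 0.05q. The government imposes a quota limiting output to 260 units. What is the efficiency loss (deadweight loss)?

322.67

Competitive equilibrium: 148 − 0.07q = 108 + 0.05q → q* = 333.3333, p* = 124.6667.
At q = 260: demand price = 148 − 0.07·260 = 129.8; supply price = 108 + 0.05·260 = 121.
Δq = 333.3333 − 260 = 73.3333; wedge = 129.8 − 121 = 8.8.
The triangle = ½ × 73.3333 × 8.8 = 322.67.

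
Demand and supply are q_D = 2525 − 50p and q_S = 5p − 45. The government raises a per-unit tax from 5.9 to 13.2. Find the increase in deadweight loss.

In inverse form: demand p = 50.5 − 0.02q, supply p = 9 + 0.2q.
Competitive equilibrium: 50.5 − 0.02q = 9 + 0.2q → q* = 188.6364, p* = 46.7273.
For a per-unit tax t: Δq = t/0.22, so DWL = ½·t·(t/0.22) = t²/0.44.
At t = 5.9: DWL = 79.114. At t = 13.2: DWL = 396.
Increase = 396 − 79.114 = 316.89.

316.89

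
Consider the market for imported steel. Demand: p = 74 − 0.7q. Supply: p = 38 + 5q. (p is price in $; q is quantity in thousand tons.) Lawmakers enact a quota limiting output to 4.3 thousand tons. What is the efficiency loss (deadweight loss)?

$11.58 thousand

Competitive equilibrium: 74 − 0.7q = 38 + 5q → q* = 6.3158, p* = 69.5789.
At q = 4.3: demand price = 74 − 0.7·4.3 = 70.99; supply price = 38 + 5·4.3 = 59.5.
Δq = 6.3158 − 4.3 = 2.0158; wedge = 70.99 − 59.5 = 11.49.
Deadweight loss = ½ × 2.0158 × 11.49 = $11.58 thousand.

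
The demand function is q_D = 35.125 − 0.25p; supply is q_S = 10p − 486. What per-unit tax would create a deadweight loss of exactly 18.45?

In inverse form: demand p = 140.5 − 4q, supply p = 48.6 + 0.1q.
Competitive equilibrium: 140.5 − 4q = 48.6 + 0.1q → q* = 22.4146, p* = 50.8415.
A tax t gives Δq = t/4.1 and wedge t, so DWL = t²/8.2.
t²/8.2 = 18.45 → t² = 151.29 → t = 12.3.

12.3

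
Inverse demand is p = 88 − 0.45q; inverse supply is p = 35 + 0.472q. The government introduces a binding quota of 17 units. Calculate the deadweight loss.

755.55

Competitive equilibrium: 88 − 0.45q = 35 + 0.472q → q* = 57.4837, p* = 62.1323.
At q = 17: demand price = 88 − 0.45·17 = 80.35; supply price = 35 + 0.472·17 = 43.024.
Δq = 57.4837 − 17 = 40.4837; wedge = 80.35 − 43.024 = 37.326.
Deadweight loss = ½ × 40.4837 × 37.326 = 755.55.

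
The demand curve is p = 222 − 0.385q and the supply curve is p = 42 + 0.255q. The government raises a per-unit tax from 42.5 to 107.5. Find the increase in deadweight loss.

7617.19

Competitive equilibrium: 222 − 0.385q = 42 + 0.255q → q* = 281.25, p* = 113.7188.
For a per-unit tax t: Δq = t/0.64, so DWL = ½·t·(t/0.64) = t²/1.28.
At t = 42.5: DWL = 1411.133. At t = 107.5: DWL = 9028.32.
Increase = 9028.32 − 1411.133 = 7617.19.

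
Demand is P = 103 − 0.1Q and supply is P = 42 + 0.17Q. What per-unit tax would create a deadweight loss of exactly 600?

18

Competitive equilibrium: 103 − 0.1Q = 42 + 0.17Q → Q* = 225.9259, P* = 80.4074.
A tax t gives ΔQ = t/0.27 and wedge t, so DWL = t²/0.54.
t²/0.54 = 600 → t² = 324 → t = 18.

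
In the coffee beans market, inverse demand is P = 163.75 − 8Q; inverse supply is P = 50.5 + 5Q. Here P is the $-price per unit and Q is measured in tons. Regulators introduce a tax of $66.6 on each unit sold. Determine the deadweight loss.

Competitive equilibrium: 163.75 − 8Q = 50.5 + 5Q → Q* = 8.7115, P* = 94.0577.
With the tax, the buyer price exceeds the seller price by 66.6: (163.75 − 8Q) − (50.5 + 5Q) = 66.6 → Q' = 3.5885.
ΔQ = 8.7115 − 3.5885 = 5.123; the wedge equals the tax, 66.6.
DWL = ½ × 5.123 × 66.6 = $170.60.

$170.60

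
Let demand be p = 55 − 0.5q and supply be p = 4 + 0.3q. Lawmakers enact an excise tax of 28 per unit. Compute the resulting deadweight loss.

490

Competitive equilibrium: 55 − 0.5q = 4 + 0.3q → q* = 63.75, p* = 23.125.
With the tax, the buyer price exceeds the seller price by 28: (55 − 0.5q) − (4 + 0.3q) = 28 → q' = 28.75.
Δq = 63.75 − 28.75 = 35; the wedge equals the tax, 28.
DWL = ½ × 35 × 28 = 490.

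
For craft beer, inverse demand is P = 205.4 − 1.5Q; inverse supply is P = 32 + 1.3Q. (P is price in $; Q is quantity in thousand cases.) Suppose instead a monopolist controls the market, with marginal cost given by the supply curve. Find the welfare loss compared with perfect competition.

Competitive equilibrium: 205.4 − 1.5Q = 32 + 1.3Q → Q* = 61.9286, P* = 112.5071.
Marginal revenue: MR = 205.4 − 3Q. Set MR = MC: 205.4 − 3Q = 32 + 1.3Q → Q_m = 40.3256.
Price P_m = 205.4 − 1.5·40.3256 = 144.9116; MC(Q_m) = 32 + 1.3·40.3256 = 84.4233.
Competitive Q* = 61.9286, so ΔQ = 21.603; wedge = 144.9116 − 84.4233 = 60.4883.
Deadweight loss = ½ × 21.603 × 60.4883 = $653.36 thousand.

$653.36 thousand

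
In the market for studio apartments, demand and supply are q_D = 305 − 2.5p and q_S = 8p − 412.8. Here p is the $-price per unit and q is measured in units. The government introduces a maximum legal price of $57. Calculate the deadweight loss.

In inverse form: demand p = 122 − 0.4q, supply p = 51.6 + 0.125q.
Competitive equilibrium: 122 − 0.4q = 51.6 + 0.125q → q* = 134.0952, p* = 68.3619.
At the ceiling p = 57, quantity supplied = (57 − 51.6)/0.125 = 43.2.
Willingness to pay at q' = 43.2: 122 − 0.4·43.2 = 104.72.
Δq = 134.0952 − 43.2 = 90.8952; wedge = 104.72 − 57 = 47.72.
DWL = ½ × 90.8952 × 47.72 = $2168.76.

$2168.76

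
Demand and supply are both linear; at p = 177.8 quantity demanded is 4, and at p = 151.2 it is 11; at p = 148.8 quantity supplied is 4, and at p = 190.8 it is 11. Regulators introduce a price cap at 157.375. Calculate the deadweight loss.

11.47

Demand slope = (151.2 − 177.8)/(11 − 4) = −3.8, so p = 193 − 3.8q.
Supply slope = (190.8 − 148.8)/(11 − 4) = 6, so p = 124.8 + 6q.
Competitive equilibrium: 193 − 3.8q = 124.8 + 6q → q* = 6.9592, p* = 166.5551.
At the ceiling p = 157.375, quantity supplied = (157.375 − 124.8)/6 = 5.4292.
Willingness to pay at q' = 5.4292: 193 − 3.8·5.4292 = 172.369.
Δq = 6.9592 − 5.4292 = 1.53; wedge = 172.369 − 157.375 = 14.994.
Welfare loss = ½ × 1.53 × 14.994 = 11.47.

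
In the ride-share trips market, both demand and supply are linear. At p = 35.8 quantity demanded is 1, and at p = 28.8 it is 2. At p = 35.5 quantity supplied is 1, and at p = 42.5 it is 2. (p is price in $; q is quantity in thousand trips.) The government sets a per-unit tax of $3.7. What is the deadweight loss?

$0.49 thousand

Demand slope = (28.8 − 35.8)/(2 − 1) = −7, so p = 42.8 − 7q.
Supply slope = (42.5 − 35.5)/(2 − 1) = 7, so p = 28.5 + 7q.
Competitive equilibrium: 42.8 − 7q = 28.5 + 7q → q* = 1.0214, p* = 35.65.
With the tax, the buyer price exceeds the seller price by 3.7: (42.8 − 7q) − (28.5 + 7q) = 3.7 → q' = 0.7571.
Δq = 1.0214 − 0.7571 = 0.2643; the wedge equals the tax, 3.7.
DWL = ½ × 0.2643 × 3.7 = $0.49 thousand.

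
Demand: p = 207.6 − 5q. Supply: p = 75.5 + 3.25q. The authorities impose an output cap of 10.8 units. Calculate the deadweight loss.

Competitive equilibrium: 207.6 − 5q = 75.5 + 3.25q → q* = 16.0121, p* = 127.5394.
At q = 10.8: demand price = 207.6 − 5·10.8 = 153.6; supply price = 75.5 + 3.25·10.8 = 110.6.
Δq = 16.0121 − 10.8 = 5.2121; wedge = 153.6 − 110.6 = 43.
DWL = ½ × 5.2121 × 43 = 112.06.

112.06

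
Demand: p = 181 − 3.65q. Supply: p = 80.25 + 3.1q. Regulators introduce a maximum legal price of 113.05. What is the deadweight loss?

Competitive equilibrium: 181 − 3.65q = 80.25 + 3.1q → q* = 14.92593, p* = 126.52037.
At the ceiling p = 113.05, quantity supplied = (113.05 − 80.25)/3.1 = 10.58065.
Willingness to pay at q' = 10.58065: 181 − 3.65·10.58065 = 142.38063.
Δq = 14.92593 − 10.58065 = 4.34528; wedge = 142.38063 − 113.05 = 29.33063.
Deadweight loss = ½ × 4.34528 × 29.33063 = 63.72.

63.72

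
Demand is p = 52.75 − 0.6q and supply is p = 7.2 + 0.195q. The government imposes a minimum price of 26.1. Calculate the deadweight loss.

65.93

Competitive equilibrium: 52.75 − 0.6q = 7.2 + 0.195q → q* = 57.2956, p* = 18.3726.
At the floor p = 26.1, quantity demanded = (52.75 − 26.1)/0.6 = 44.4167.
Sellers' marginal cost at q' = 44.4167: 7.2 + 0.195·44.4167 = 15.8613.
Δq = 57.2956 − 44.4167 = 12.8789; wedge = 26.1 − 15.8613 = 10.2387.
Deadweight loss = ½ × 12.8789 × 10.2387 = 65.93.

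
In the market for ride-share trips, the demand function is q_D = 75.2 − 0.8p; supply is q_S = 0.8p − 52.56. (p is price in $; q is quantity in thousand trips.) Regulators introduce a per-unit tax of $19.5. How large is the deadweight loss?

In inverse form: demand p = 94 − 1.25q, supply p = 65.7 + 1.25q.
Competitive equilibrium: 94 − 1.25q = 65.7 + 1.25q → q* = 11.32, p* = 79.85.
With the tax, the buyer price exceeds the seller price by 19.5: (94 − 1.25q) − (65.7 + 1.25q) = 19.5 → q' = 3.52.
Δq = 11.32 − 3.52 = 7.8; the wedge equals the tax, 19.5.
Welfare loss = ½ × 7.8 × 19.5 = $76.05 thousand.

$76.05 thousand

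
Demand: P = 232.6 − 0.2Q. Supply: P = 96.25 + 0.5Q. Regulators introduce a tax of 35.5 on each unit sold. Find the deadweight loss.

900.18

Competitive equilibrium: 232.6 − 0.2Q = 96.25 + 0.5Q → Q* = 194.7857, P* = 193.6429.
With the tax, the buyer price exceeds the seller price by 35.5: (232.6 − 0.2Q) − (96.25 + 0.5Q) = 35.5 → Q' = 144.0714.
ΔQ = 194.7857 − 144.0714 = 50.7143; the wedge equals the tax, 35.5.
Deadweight loss = ½ × 50.7143 × 35.5 = 900.18.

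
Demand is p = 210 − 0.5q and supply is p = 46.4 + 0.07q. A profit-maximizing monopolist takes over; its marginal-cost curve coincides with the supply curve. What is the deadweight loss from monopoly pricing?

Competitive equilibrium: 210 − 0.5q = 46.4 + 0.07q → q* = 287.01754, p* = 66.49123.
Marginal revenue: MR = 210 − q. Set MR = MC: 210 − q = 46.4 + 0.07q → q_m = 152.8972.
Price p_m = 210 − 0.5·152.8972 = 133.5514; MC(q_m) = 46.4 + 0.07·152.8972 = 57.1028.
Competitive q* = 287.01754, so Δq = 134.12034; wedge = 133.5514 − 57.1028 = 76.4486.
DWL = ½ × 134.12034 × 76.4486 = 5126.66.

5126.66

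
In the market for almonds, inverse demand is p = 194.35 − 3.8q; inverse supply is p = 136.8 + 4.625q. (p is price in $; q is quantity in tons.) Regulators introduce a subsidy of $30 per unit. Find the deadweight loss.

$53.41

Competitive equilibrium: 194.35 − 3.8q = 136.8 + 4.625q → q* = 6.8309, p* = 168.3927.
The subsidy lowers effective supply by 30: p = 106.8 + 4.625q.
New quantity: 194.35 − 3.8q = 106.8 + 4.625q → q' = 10.3917.
Overproduction Δq = 10.3917 − 6.8309 = 3.5608; wedge = subsidy = 30.
Welfare loss = ½ × 3.5608 × 30 = $53.41.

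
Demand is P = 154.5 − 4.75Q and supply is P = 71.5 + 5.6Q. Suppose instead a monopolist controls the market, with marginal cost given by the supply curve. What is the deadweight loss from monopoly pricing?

Competitive equilibrium: 154.5 − 4.75Q = 71.5 + 5.6Q → Q* = 8.0193, P* = 116.4082.
Marginal revenue: MR = 154.5 − 9.5Q. Set MR = MC: 154.5 − 9.5Q = 71.5 + 5.6Q → Q_m = 5.4967.
Price P_m = 154.5 − 4.75·5.4967 = 128.3907; MC(Q_m) = 71.5 + 5.6·5.4967 = 102.2815.
Competitive Q* = 8.0193, so ΔQ = 2.5226; wedge = 128.3907 − 102.2815 = 26.1092.
Deadweight loss = ½ × 2.5226 × 26.1092 = 32.93.

32.93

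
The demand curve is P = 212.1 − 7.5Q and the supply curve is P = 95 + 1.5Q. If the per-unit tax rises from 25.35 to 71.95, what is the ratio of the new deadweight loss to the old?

Competitive equilibrium: 212.1 − 7.5Q = 95 + 1.5Q → Q* = 13.0111, P* = 114.5167.
For a per-unit tax t: ΔQ = t/9, so DWL = ½·t·(t/9) = t²/18.
At t = 25.35: DWL = 35.701. At t = 71.95: DWL = 287.600.
Ratio = (71.95/25.35)² = 8.056.

8.056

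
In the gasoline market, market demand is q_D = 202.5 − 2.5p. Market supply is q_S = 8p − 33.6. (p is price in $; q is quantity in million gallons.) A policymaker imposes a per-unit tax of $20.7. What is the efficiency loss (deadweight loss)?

In inverse form: demand p = 81 − 0.4q, supply p = 4.2 + 0.125q.
Competitive equilibrium: 81 − 0.4q = 4.2 + 0.125q → q* = 146.2857, p* = 22.4857.
With the tax, the buyer price exceeds the seller price by 20.7: (81 − 0.4q) − (4.2 + 0.125q) = 20.7 → q' = 106.8571.
Δq = 146.2857 − 106.8571 = 39.4286; the wedge equals the tax, 20.7.
Welfare loss = ½ × 39.4286 × 20.7 = $408.09 million.

$408.09 million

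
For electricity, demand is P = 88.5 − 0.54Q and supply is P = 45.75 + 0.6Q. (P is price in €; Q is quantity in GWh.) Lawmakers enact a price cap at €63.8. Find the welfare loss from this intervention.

€31.35

Competitive equilibrium: 88.5 − 0.54Q = 45.75 + 0.6Q → Q* = 37.5, P* = 68.25.
At the ceiling P = 63.8, quantity supplied = (63.8 − 45.75)/0.6 = 30.0833.
Willingness to pay at Q' = 30.0833: 88.5 − 0.54·30.0833 = 72.255.
ΔQ = 37.5 − 30.0833 = 7.4167; wedge = 72.255 − 63.8 = 8.455.
The triangle = ½ × 7.4167 × 8.455 = €31.35.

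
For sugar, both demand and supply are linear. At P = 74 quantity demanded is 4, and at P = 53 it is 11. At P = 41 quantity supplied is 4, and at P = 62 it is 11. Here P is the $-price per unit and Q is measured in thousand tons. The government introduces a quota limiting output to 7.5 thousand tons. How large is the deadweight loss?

Demand slope = (53 − 74)/(11 − 4) = −3, so P = 86 − 3Q.
Supply slope = (62 − 41)/(11 − 4) = 3, so P = 29 + 3Q.
Competitive equilibrium: 86 − 3Q = 29 + 3Q → Q* = 9.5, P* = 57.5.
At Q = 7.5: demand price = 86 − 3·7.5 = 63.5; supply price = 29 + 3·7.5 = 51.5.
ΔQ = 9.5 − 7.5 = 2; wedge = 63.5 − 51.5 = 12.
Deadweight loss = ½ × 2 × 12 = $12 thousand.

$12 thousand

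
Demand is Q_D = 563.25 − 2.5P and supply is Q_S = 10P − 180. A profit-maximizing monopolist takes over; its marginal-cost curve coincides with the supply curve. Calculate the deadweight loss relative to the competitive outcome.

8488.55

In inverse form: demand P = 225.3 − 0.4Q, supply P = 18 + 0.1Q.
Competitive equilibrium: 225.3 − 0.4Q = 18 + 0.1Q → Q* = 414.6, P* = 59.46.
Marginal revenue: MR = 225.3 − 0.8Q. Set MR = MC: 225.3 − 0.8Q = 18 + 0.1Q → Q_m = 230.33333.
Price P_m = 225.3 − 0.4·230.33333 = 133.16667; MC(Q_m) = 18 + 0.1·230.33333 = 41.03333.
Competitive Q* = 414.6, so ΔQ = 184.26667; wedge = 133.16667 − 41.03333 = 92.13334.
Welfare loss = ½ × 184.26667 × 92.13334 = 8488.55.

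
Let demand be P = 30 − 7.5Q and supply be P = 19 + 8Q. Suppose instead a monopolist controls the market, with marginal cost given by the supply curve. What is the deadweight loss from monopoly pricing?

Competitive equilibrium: 30 − 7.5Q = 19 + 8Q → Q* = 0.70968, P* = 24.67742.
Marginal revenue: MR = 30 − 15Q. Set MR = MC: 30 − 15Q = 19 + 8Q → Q_m = 0.47826.
Price P_m = 30 − 7.5·0.47826 = 26.41305; MC(Q_m) = 19 + 8·0.47826 = 22.82608.
Competitive Q* = 0.70968, so ΔQ = 0.23142; wedge = 26.41305 − 22.82608 = 3.58697.
Welfare loss = ½ × 0.23142 × 3.58697 = 0.42.

0.42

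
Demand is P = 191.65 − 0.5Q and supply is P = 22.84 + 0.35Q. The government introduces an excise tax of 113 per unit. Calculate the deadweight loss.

7511.18

Competitive equilibrium: 191.65 − 0.5Q = 22.84 + 0.35Q → Q* = 198.6, P* = 92.35.
With the tax, the buyer price exceeds the seller price by 113: (191.65 − 0.5Q) − (22.84 + 0.35Q) = 113 → Q' = 65.6588.
ΔQ = 198.6 − 65.6588 = 132.9412; the wedge equals the tax, 113.
Deadweight loss = ½ × 132.9412 × 113 = 7511.18.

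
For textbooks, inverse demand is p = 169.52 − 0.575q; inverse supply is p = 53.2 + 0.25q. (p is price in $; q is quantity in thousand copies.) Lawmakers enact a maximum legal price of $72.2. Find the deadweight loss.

Competitive equilibrium: 169.52 − 0.575q = 53.2 + 0.25q → q* = 140.9939, p* = 88.4485.
At the ceiling p = 72.2, quantity supplied = (72.2 − 53.2)/0.25 = 76.
Willingness to pay at q' = 76: 169.52 − 0.575·76 = 125.82.
Δq = 140.9939 − 76 = 64.9939; wedge = 125.82 − 72.2 = 53.62.
Deadweight loss = ½ × 64.9939 × 53.62 = $1742.49 thousand.

$1742.49 thousand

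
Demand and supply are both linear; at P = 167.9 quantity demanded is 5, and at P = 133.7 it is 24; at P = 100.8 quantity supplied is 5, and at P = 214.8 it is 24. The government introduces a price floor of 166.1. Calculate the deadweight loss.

225.42

Demand slope = (133.7 − 167.9)/(24 − 5) = −1.8, so P = 176.9 − 1.8Q.
Supply slope = (214.8 − 100.8)/(24 − 5) = 6, so P = 70.8 + 6Q.
Competitive equilibrium: 176.9 − 1.8Q = 70.8 + 6Q → Q* = 13.6026, P* = 152.4154.
At the floor P = 166.1, quantity demanded = (176.9 − 166.1)/1.8 = 6.
Sellers' marginal cost at Q' = 6: 70.8 + 6·6 = 106.8.
ΔQ = 13.6026 − 6 = 7.6026; wedge = 166.1 − 106.8 = 59.3.
Deadweight loss = ½ × 7.6026 × 59.3 = 225.42.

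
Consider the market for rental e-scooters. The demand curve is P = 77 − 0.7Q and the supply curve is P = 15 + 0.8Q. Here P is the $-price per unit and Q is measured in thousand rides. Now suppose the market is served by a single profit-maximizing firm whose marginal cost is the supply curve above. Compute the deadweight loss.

$129.72 thousand

Competitive equilibrium: 77 − 0.7Q = 15 + 0.8Q → Q* = 41.3333, P* = 48.0667.
Marginal revenue: MR = 77 − 1.4Q. Set MR = MC: 77 − 1.4Q = 15 + 0.8Q → Q_m = 28.1818.
Price P_m = 77 − 0.7·28.1818 = 57.2727; MC(Q_m) = 15 + 0.8·28.1818 = 37.5454.
Competitive Q* = 41.3333, so ΔQ = 13.1515; wedge = 57.2727 − 37.5454 = 19.7273.
Welfare loss = ½ × 13.1515 × 19.7273 = $129.72 thousand.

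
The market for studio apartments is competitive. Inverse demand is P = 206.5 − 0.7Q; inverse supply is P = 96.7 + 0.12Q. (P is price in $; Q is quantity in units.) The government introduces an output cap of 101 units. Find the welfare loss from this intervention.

$443.85

Competitive equilibrium: 206.5 − 0.7Q = 96.7 + 0.12Q → Q* = 133.9024, P* = 112.7683.
At Q = 101: demand price = 206.5 − 0.7·101 = 135.8; supply price = 96.7 + 0.12·101 = 108.82.
ΔQ = 133.9024 − 101 = 32.9024; wedge = 135.8 − 108.82 = 26.98.
The triangle = ½ × 32.9024 × 26.98 = $443.85.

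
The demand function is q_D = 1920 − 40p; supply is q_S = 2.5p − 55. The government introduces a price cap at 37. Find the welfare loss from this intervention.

119.12

In inverse form: demand p = 48 − 0.025q, supply p = 22 + 0.4q.
Competitive equilibrium: 48 − 0.025q = 22 + 0.4q → q* = 61.1765, p* = 46.4706.
At the ceiling p = 37, quantity supplied = (37 − 22)/0.4 = 37.5.
Willingness to pay at q' = 37.5: 48 − 0.025·37.5 = 47.0625.
Δq = 61.1765 − 37.5 = 23.6765; wedge = 47.0625 − 37 = 10.0625.
The triangle = ½ × 23.6765 × 10.0625 = 119.12.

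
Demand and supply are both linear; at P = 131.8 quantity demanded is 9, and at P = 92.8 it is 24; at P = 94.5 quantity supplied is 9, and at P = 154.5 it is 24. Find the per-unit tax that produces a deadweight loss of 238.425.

56.1

Demand slope = (92.8 − 131.8)/(24 − 9) = −2.6, so P = 155.2 − 2.6Q.
Supply slope = (154.5 − 94.5)/(24 − 9) = 4, so P = 58.5 + 4Q.
Competitive equilibrium: 155.2 − 2.6Q = 58.5 + 4Q → Q* = 14.6515, P* = 117.1061.
A tax t gives ΔQ = t/6.6 and wedge t, so DWL = t²/13.2.
t²/13.2 = 238.425 → t² = 3147.21 → t = 56.1.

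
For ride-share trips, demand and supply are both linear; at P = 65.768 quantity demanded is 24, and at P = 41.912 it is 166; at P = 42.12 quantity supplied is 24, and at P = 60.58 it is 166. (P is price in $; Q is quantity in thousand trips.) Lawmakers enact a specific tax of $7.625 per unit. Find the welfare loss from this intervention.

$97.55 thousand

Demand slope = (41.912 − 65.768)/(166 − 24) = −0.168, so P = 69.8 − 0.168Q.
Supply slope = (60.58 − 42.12)/(166 − 24) = 0.13, so P = 39 + 0.13Q.
Competitive equilibrium: 69.8 − 0.168Q = 39 + 0.13Q → Q* = 103.3557, P* = 52.4362.
With the tax, the buyer price exceeds the seller price by 7.625: (69.8 − 0.168Q) − (39 + 0.13Q) = 7.625 → Q' = 77.7685.
ΔQ = 103.3557 − 77.7685 = 25.5872; the wedge equals the tax, 7.625.
Welfare loss = ½ × 25.5872 × 7.625 = $97.55 thousand.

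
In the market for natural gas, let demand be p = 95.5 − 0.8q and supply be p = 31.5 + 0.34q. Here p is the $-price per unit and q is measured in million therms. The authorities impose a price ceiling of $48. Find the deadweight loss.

$33.02 million

Competitive equilibrium: 95.5 − 0.8q = 31.5 + 0.34q → q* = 56.1404, p* = 50.5877.
At the ceiling p = 48, quantity supplied = (48 − 31.5)/0.34 = 48.5294.
Willingness to pay at q' = 48.5294: 95.5 − 0.8·48.5294 = 56.6765.
Δq = 56.1404 − 48.5294 = 7.611; wedge = 56.6765 − 48 = 8.6765.
The triangle = ½ × 7.611 × 8.6765 = $33.02 million.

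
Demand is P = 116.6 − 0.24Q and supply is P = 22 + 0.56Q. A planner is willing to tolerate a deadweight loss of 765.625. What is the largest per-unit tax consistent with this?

Competitive equilibrium: 116.6 − 0.24Q = 22 + 0.56Q → Q* = 118.25, P* = 88.22.
A tax t gives ΔQ = t/0.8 and wedge t, so DWL = t²/1.6.
t²/1.6 = 765.625 → t² = 1225 → t = 35.

35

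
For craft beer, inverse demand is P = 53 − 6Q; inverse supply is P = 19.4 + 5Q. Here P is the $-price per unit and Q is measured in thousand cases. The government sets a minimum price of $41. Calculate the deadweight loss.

$6.12 thousand

Competitive equilibrium: 53 − 6Q = 19.4 + 5Q → Q* = 3.0545, P* = 34.6727.
At the floor P = 41, quantity demanded = (53 − 41)/6 = 2.
Sellers' marginal cost at Q' = 2: 19.4 + 5·2 = 29.4.
ΔQ = 3.0545 − 2 = 1.0545; wedge = 41 − 29.4 = 11.6.
Welfare loss = ½ × 1.0545 × 11.6 = $6.12 thousand.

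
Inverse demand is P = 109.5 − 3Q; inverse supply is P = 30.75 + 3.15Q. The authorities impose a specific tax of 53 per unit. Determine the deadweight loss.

228.37

Competitive equilibrium: 109.5 − 3Q = 30.75 + 3.15Q → Q* = 12.8049, P* = 71.0854.
With the tax, the buyer price exceeds the seller price by 53: (109.5 − 3Q) − (30.75 + 3.15Q) = 53 → Q' = 4.187.
ΔQ = 12.8049 − 4.187 = 8.6179; the wedge equals the tax, 53.
DWL = ½ × 8.6179 × 53 = 228.37.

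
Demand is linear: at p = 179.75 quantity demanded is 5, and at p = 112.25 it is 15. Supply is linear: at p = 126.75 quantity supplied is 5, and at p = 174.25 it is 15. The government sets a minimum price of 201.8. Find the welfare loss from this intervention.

356.62

Demand slope = (112.25 − 179.75)/(15 − 5) = −6.75, so p = 213.5 − 6.75q.
Supply slope = (174.25 − 126.75)/(15 − 5) = 4.75, so p = 103 + 4.75q.
Competitive equilibrium: 213.5 − 6.75q = 103 + 4.75q → q* = 9.6087, p* = 148.6413.
At the floor p = 201.8, quantity demanded = (213.5 − 201.8)/6.75 = 1.7333.
Sellers' marginal cost at q' = 1.7333: 103 + 4.75·1.7333 = 111.2332.
Δq = 9.6087 − 1.7333 = 7.8754; wedge = 201.8 − 111.2332 = 90.5668.
Welfare loss = ½ × 7.8754 × 90.5668 = 356.62.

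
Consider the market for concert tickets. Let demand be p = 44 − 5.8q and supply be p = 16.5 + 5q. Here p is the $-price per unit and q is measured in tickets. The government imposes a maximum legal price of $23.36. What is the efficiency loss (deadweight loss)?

Competitive equilibrium: 44 − 5.8q = 16.5 + 5q → q* = 2.5463, p* = 29.2315.
At the ceiling p = 23.36, quantity supplied = (23.36 − 16.5)/5 = 1.372.
Willingness to pay at q' = 1.372: 44 − 5.8·1.372 = 36.0424.
Δq = 2.5463 − 1.372 = 1.1743; wedge = 36.0424 − 23.36 = 12.6824.
DWL = ½ × 1.1743 × 12.6824 = $7.45.

$7.45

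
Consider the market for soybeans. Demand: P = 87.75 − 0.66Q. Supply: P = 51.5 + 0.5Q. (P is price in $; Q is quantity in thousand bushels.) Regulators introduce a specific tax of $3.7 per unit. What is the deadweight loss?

Competitive equilibrium: 87.75 − 0.66Q = 51.5 + 0.5Q → Q* = 31.25, P* = 67.125.
With the tax, the buyer price exceeds the seller price by 3.7: (87.75 − 0.66Q) − (51.5 + 0.5Q) = 3.7 → Q' = 28.0603.
ΔQ = 31.25 − 28.0603 = 3.1897; the wedge equals the tax, 3.7.
The triangle = ½ × 3.1897 × 3.7 = $5.90 thousand.

$5.90 thousand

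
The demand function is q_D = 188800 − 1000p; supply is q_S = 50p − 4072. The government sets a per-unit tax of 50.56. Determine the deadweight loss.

60864.61

In inverse form: demand p = 188.8 − 0.001q, supply p = 81.44 + 0.02q.
Competitive equilibrium: 188.8 − 0.001q = 81.44 + 0.02q → q* = 5112.381, p* = 183.6876.
With the tax, the buyer price exceeds the seller price by 50.56: (188.8 − 0.001q) − (81.44 + 0.02q) = 50.56 → q' = 2704.7619.
Δq = 5112.381 − 2704.7619 = 2407.6191; the wedge equals the tax, 50.56.
Welfare loss = ½ × 2407.6191 × 50.56 = 60864.61.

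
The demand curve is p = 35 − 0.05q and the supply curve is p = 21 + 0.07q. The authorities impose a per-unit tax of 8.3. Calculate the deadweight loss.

287.04

Competitive equilibrium: 35 − 0.05q = 21 + 0.07q → q* = 116.6667, p* = 29.1667.
With the tax, the buyer price exceeds the seller price by 8.3: (35 − 0.05q) − (21 + 0.07q) = 8.3 → q' = 47.5.
Δq = 116.6667 − 47.5 = 69.1667; the wedge equals the tax, 8.3.
DWL = ½ × 69.1667 × 8.3 = 287.04.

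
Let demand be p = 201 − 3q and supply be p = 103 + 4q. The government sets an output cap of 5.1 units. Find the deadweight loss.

277.235

Competitive equilibrium: 201 − 3q = 103 + 4q → q* = 14, p* = 159.
At q = 5.1: demand price = 201 − 3·5.1 = 185.7; supply price = 103 + 4·5.1 = 123.4.
Δq = 14 − 5.1 = 8.9; wedge = 185.7 − 123.4 = 62.3.
The triangle = ½ × 8.9 × 62.3 = 277.235.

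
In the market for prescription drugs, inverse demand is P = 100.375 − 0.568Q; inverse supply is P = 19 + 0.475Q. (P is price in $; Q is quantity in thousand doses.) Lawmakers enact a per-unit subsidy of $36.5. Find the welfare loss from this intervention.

Competitive equilibrium: 100.375 − 0.568Q = 19 + 0.475Q → Q* = 78.0201, P* = 56.0596.
The subsidy lowers effective supply by 36.5: P = 0.475Q − 17.5.
New quantity: 100.375 − 0.568Q = 0.475Q − 17.5 → Q' = 113.0153.
Overproduction ΔQ = 113.0153 − 78.0201 = 34.9952; wedge = subsidy = 36.5.
Deadweight loss = ½ × 34.9952 × 36.5 = $638.66 thousand.

$638.66 thousand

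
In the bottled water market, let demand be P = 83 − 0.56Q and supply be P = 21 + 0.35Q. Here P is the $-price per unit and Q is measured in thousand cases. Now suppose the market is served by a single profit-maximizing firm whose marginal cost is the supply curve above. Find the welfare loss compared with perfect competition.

$306.52 thousand

Competitive equilibrium: 83 − 0.56Q = 21 + 0.35Q → Q* = 68.1319, P* = 44.8462.
Marginal revenue: MR = 83 − 1.12Q. Set MR = MC: 83 − 1.12Q = 21 + 0.35Q → Q_m = 42.1769.
Price P_m = 83 − 0.56·42.1769 = 59.3809; MC(Q_m) = 21 + 0.35·42.1769 = 35.7619.
Competitive Q* = 68.1319, so ΔQ = 25.955; wedge = 59.3809 − 35.7619 = 23.619.
DWL = ½ × 25.955 × 23.619 = $306.52 thousand.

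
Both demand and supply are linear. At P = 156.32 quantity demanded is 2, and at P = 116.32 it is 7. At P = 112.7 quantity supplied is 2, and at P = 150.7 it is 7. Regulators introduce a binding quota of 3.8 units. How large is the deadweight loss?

7.74

Demand slope = (116.32 − 156.32)/(7 − 2) = −8, so P = 172.32 − 8Q.
Supply slope = (150.7 − 112.7)/(7 − 2) = 7.6, so P = 97.5 + 7.6Q.
Competitive equilibrium: 172.32 − 8Q = 97.5 + 7.6Q → Q* = 4.7962, P* = 133.9508.
At Q = 3.8: demand price = 172.32 − 8·3.8 = 141.92; supply price = 97.5 + 7.6·3.8 = 126.38.
ΔQ = 4.7962 − 3.8 = 0.9962; wedge = 141.92 − 126.38 = 15.54.
The triangle = ½ × 0.9962 × 15.54 = 7.74.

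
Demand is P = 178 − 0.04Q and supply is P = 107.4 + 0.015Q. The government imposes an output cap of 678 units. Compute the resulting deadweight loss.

10086.87

Competitive equilibrium: 178 − 0.04Q = 107.4 + 0.015Q → Q* = 1283.6364, P* = 126.6545.
At Q = 678: demand price = 178 − 0.04·678 = 150.88; supply price = 107.4 + 0.015·678 = 117.57.
ΔQ = 1283.6364 − 678 = 605.6364; wedge = 150.88 − 117.57 = 33.31.
Welfare loss = ½ × 605.6364 × 33.31 = 10086.87.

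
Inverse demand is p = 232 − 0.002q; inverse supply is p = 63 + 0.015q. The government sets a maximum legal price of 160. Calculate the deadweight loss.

Competitive equilibrium: 232 − 0.002q = 63 + 0.015q → q* = 9941.17647, p* = 212.11765.
At the ceiling p = 160, quantity supplied = (160 − 63)/0.015 = 6466.66667.
Willingness to pay at q' = 6466.66667: 232 − 0.002·6466.66667 = 219.06667.
Δq = 9941.17647 − 6466.66667 = 3474.5098; wedge = 219.06667 − 160 = 59.06667.
The triangle = ½ × 3474.5098 × 59.06667 = 102613.86.

102613.86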